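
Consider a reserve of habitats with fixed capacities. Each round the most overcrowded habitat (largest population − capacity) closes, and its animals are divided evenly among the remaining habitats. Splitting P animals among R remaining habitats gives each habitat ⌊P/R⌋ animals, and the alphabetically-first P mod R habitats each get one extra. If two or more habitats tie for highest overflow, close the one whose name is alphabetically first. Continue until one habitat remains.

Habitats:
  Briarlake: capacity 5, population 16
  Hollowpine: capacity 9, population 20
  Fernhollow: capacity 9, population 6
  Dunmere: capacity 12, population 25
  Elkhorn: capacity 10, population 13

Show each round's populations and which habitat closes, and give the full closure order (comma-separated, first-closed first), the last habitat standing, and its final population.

Round 1: Briarlake=16 Dunmere=25 Elkhorn=13 Fernhollow=6 Hollowpine=20 → close Dunmere (overflow 13)
  25÷4 = 6 each, +1 to first 1
Round 2: Briarlake=23 Elkhorn=19 Fernhollow=12 Hollowpine=26 → close Briarlake (overflow 18)
  23÷3 = 7 each, +1 to first 2
Round 3: Elkhorn=27 Fernhollow=20 Hollowpine=33 → close Hollowpine (overflow 24)
  33÷2 = 16 each, +1 to first 1
Round 4: Elkhorn=44 Fernhollow=36 → close Elkhorn (overflow 34)
  44÷1 = 44 each, +1 to first 0

Closure order: Dunmere, Briarlake, Hollowpine, Elkhorn
Last habitat: Fernhollow with 80 animals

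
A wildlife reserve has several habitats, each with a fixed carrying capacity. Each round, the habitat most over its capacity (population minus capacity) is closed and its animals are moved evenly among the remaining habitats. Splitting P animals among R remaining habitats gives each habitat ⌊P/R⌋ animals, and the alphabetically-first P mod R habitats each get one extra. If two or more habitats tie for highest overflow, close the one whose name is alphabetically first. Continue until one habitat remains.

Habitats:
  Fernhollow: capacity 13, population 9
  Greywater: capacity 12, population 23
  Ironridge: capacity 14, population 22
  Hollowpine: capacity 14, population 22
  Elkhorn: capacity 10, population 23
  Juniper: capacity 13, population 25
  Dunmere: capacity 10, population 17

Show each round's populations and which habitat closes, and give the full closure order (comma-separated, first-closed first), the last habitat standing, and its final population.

Round 1: Dunmere=17 Elkhorn=23 Fernhollow=9 Greywater=23 Hollowpine=22 Ironridge=22 Juniper=25 → close Elkhorn (overflow 13)
  23÷6 = 3 each, +1 to first 5
Round 2: Dunmere=21 Fernhollow=13 Greywater=27 Hollowpine=26 Ironridge=26 Juniper=28 → close Greywater (overflow 15)
  27÷5 = 5 each, +1 to first 2
Round 3: Dunmere=27 Fernhollow=19 Hollowpine=31 Ironridge=31 Juniper=33 → close Juniper (overflow 20)
  33÷4 = 8 each, +1 to first 1
Round 4: Dunmere=36 Fernhollow=27 Hollowpine=39 Ironridge=39 → close Dunmere (overflow 26)
  36÷3 = 12 each, +1 to first 0
Round 5: Fernhollow=39 Hollowpine=51 Ironridge=51 → close Hollowpine (overflow 37)
  51÷2 = 25 each, +1 to first 1
Round 6: Fernhollow=65 Ironridge=76 → close Ironridge (overflow 62)
  76÷1 = 76 each, +1 to first 0

Closure order: Elkhorn, Greywater, Juniper, Dunmere, Hollowpine, Ironridge
Last habitat: Fernhollow with 141 animals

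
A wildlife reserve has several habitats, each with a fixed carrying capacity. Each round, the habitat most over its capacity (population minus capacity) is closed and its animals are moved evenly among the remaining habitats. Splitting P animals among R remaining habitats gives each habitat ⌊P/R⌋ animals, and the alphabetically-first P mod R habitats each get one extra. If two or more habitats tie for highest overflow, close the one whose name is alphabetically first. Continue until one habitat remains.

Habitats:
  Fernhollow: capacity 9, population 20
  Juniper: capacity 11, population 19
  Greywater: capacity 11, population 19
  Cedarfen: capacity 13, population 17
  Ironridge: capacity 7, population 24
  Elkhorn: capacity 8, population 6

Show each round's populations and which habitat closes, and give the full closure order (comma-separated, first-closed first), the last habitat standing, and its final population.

Round 1: Cedarfen=17 Elkhorn=6 Fernhollow=20 Greywater=19 Ironridge=24 Juniper=19 → close Ironridge (overflow 17)
  24÷5 = 4 each, +1 to first 4
Round 2: Cedarfen=22 Elkhorn=11 Fernhollow=25 Greywater=24 Juniper=23 → close Fernhollow (overflow 16)
  25÷4 = 6 each, +1 to first 1
Round 3: Cedarfen=29 Elkhorn=17 Greywater=30 Juniper=29 → close Greywater (overflow 19)
  30÷3 = 10 each, +1 to first 0
Round 4: Cedarfen=39 Elkhorn=27 Juniper=39 → close Juniper (overflow 28)
  39÷2 = 19 each, +1 to first 1
Round 5: Cedarfen=59 Elkhorn=46 → close Cedarfen (overflow 46)
  59÷1 = 59 each, +1 to first 0

Closure order: Ironridge, Fernhollow, Greywater, Juniper, Cedarfen
Last habitat: Elkhorn with 105 animals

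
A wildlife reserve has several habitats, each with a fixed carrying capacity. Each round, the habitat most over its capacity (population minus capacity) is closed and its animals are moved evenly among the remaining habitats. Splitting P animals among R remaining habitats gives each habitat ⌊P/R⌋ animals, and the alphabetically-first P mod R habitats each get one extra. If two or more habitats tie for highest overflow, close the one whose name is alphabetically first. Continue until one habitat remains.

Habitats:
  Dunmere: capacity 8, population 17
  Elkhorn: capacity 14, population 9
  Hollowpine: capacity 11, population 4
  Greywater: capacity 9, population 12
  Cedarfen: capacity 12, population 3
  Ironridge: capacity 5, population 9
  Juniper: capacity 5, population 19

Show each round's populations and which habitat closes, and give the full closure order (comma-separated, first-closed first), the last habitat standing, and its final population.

Round 1: Cedarfen=3 Dunmere=17 Elkhorn=9 Greywater=12 Hollowpine=4 Ironridge=9 Juniper=19 → close Juniper (overflow 14)
  19÷6 = 3 each, +1 to first 1
Round 2: Cedarfen=7 Dunmere=20 Elkhorn=12 Greywater=15 Hollowpine=7 Ironridge=12 → close Dunmere (overflow 12)
  20÷5 = 4 each, +1 to first 0
Round 3: Cedarfen=11 Elkhorn=16 Greywater=19 Hollowpine=11 Ironridge=16 → close Ironridge (overflow 11)
  16÷4 = 4 each, +1 to first 0
Round 4: Cedarfen=15 Elkhorn=20 Greywater=23 Hollowpine=15 → close Greywater (overflow 14)
  23÷3 = 7 each, +1 to first 2
Round 5: Cedarfen=23 Elkhorn=28 Hollowpine=22 → close Elkhorn (overflow 14)
  28÷2 = 14 each, +1 to first 0
Round 6: Cedarfen=37 Hollowpine=36 → close Cedarfen (overflow 25)
  37÷1 = 37 each, +1 to first 0

Closure order: Juniper, Dunmere, Ironridge, Greywater, Elkhorn, Cedarfen
Last habitat: Hollowpine with 73 animals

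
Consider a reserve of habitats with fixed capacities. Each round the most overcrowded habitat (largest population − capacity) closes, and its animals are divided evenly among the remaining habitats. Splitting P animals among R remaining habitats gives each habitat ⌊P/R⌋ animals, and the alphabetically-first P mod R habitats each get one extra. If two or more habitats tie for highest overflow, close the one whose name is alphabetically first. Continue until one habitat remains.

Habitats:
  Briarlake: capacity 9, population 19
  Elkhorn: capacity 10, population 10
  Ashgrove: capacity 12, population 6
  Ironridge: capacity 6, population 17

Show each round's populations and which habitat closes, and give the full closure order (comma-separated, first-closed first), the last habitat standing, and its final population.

Round 1: Ashgrove=6 Briarlake=19 Elkhorn=10 Ironridge=17 → close Ironridge (overflow 11)
  17÷3 = 5 each, +1 to first 2
Round 2: Ashgrove=12 Briarlake=25 Elkhorn=15 → close Briarlake (overflow 16)
  25÷2 = 12 each, +1 to first 1
Round 3: Ashgrove=25 Elkhorn=27 → close Elkhorn (overflow 17)
  27÷1 = 27 each, +1 to first 0

Closure order: Ironridge, Briarlake, Elkhorn
Last habitat: Ashgrove with 52 animals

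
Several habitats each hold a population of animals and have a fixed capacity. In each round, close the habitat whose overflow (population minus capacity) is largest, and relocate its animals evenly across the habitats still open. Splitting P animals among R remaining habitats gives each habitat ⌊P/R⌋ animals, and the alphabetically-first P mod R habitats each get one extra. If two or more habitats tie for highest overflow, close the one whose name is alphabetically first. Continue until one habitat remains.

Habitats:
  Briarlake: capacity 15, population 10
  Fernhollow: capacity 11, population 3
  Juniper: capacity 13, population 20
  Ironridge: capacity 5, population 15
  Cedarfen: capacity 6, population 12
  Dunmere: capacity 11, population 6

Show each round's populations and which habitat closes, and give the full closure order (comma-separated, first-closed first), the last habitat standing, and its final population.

Closure order: Ironridge, Juniper, Cedarfen, Briarlake, Dunmere
Last habitat: Fernhollow with 66 animals

Round 1: Briarlake=10 Cedarfen=12 Dunmere=6 Fernhollow=3 Ironridge=15 Juniper=20 → close Ironridge (overflow 10)
  15÷5 = 3 each, +1 to first 0
Round 2: Briarlake=13 Cedarfen=15 Dunmere=9 Fernhollow=6 Juniper=23 → close Juniper (overflow 10)
  23÷4 = 5 each, +1 to first 3
Round 3: Briarlake=19 Cedarfen=21 Dunmere=15 Fernhollow=11 → close Cedarfen (overflow 15)
  21÷3 = 7 each, +1 to first 0
Round 4: Briarlake=26 Dunmere=22 Fernhollow=18 → close Briarlake (overflow 11)
  26÷2 = 13 each, +1 to first 0
Round 5: Dunmere=35 Fernhollow=31 → close Dunmere (overflow 24)
  35÷1 = 35 each, +1 to first 0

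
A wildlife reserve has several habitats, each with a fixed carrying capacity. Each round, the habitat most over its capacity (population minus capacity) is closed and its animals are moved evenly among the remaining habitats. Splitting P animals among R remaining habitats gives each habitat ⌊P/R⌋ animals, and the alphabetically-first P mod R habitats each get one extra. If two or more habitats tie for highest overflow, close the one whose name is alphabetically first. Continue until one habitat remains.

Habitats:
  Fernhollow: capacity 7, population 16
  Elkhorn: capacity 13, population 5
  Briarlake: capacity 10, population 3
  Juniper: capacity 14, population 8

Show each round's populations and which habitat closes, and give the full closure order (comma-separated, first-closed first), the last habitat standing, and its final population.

Round 1: Briarlake=3 Elkhorn=5 Fernhollow=16 Juniper=8 → close Fernhollow (overflow 9)
  16÷3 = 5 each, +1 to first 1
Round 2: Briarlake=9 Elkhorn=10 Juniper=13 → close Briarlake (overflow -1)
  9÷2 = 4 each, +1 to first 1
Round 3: Elkhorn=15 Juniper=17 → close Juniper (overflow 3)
  17÷1 = 17 each, +1 to first 0

Closure order: Fernhollow, Briarlake, Juniper
Last habitat: Elkhorn with 32 animals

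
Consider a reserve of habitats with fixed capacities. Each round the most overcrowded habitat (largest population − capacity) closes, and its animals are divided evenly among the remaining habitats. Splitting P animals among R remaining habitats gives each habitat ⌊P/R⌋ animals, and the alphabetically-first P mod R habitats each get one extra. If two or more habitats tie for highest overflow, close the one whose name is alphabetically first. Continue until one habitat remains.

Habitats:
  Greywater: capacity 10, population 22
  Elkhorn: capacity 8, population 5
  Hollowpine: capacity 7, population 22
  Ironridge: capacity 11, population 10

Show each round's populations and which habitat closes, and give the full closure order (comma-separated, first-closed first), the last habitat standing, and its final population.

Closure order: Hollowpine, Greywater, Elkhorn
Last habitat: Ironridge with 59 animals

Round 1: Elkhorn=5 Greywater=22 Hollowpine=22 Ironridge=10 → close Hollowpine (overflow 15)
  22÷3 = 7 each, +1 to first 1
Round 2: Elkhorn=13 Greywater=29 Ironridge=17 → close Greywater (overflow 19)
  29÷2 = 14 each, +1 to first 1
Round 3: Elkhorn=28 Ironridge=31 → close Elkhorn (overflow 20)
  28÷1 = 28 each, +1 to first 0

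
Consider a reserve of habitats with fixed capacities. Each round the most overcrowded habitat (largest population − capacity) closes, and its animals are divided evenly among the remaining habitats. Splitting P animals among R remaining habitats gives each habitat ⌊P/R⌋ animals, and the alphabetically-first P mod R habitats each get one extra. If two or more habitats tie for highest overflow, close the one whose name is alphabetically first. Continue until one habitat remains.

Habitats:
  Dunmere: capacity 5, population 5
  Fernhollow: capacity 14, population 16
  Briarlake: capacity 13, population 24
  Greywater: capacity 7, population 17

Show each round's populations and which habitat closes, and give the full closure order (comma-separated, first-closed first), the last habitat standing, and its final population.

Closure order: Briarlake, Greywater, Fernhollow
Last habitat: Dunmere with 62 animals

Round 1: Briarlake=24 Dunmere=5 Fernhollow=16 Greywater=17 → close Briarlake (overflow 11)
  24÷3 = 8 each, +1 to first 0
Round 2: Dunmere=13 Fernhollow=24 Greywater=25 → close Greywater (overflow 18)
  25÷2 = 12 each, +1 to first 1
Round 3: Dunmere=26 Fernhollow=36 → close Fernhollow (overflow 22)
  36÷1 = 36 each, +1 to first 0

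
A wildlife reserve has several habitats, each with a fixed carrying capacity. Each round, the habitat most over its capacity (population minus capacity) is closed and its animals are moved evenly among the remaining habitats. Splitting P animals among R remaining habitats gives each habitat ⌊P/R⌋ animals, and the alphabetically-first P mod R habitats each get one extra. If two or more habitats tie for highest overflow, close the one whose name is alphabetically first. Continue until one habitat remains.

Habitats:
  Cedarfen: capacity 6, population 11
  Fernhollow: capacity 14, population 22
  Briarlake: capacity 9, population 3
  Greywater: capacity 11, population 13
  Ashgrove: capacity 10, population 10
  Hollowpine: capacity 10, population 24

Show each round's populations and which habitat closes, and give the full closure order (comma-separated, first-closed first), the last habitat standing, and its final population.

Closure order: Hollowpine, Fernhollow, Cedarfen, Ashgrove, Greywater
Last habitat: Briarlake with 83 animals

Round 1: Ashgrove=10 Briarlake=3 Cedarfen=11 Fernhollow=22 Greywater=13 Hollowpine=24 → close Hollowpine (overflow 14)
  24÷5 = 4 each, +1 to first 4
Round 2: Ashgrove=15 Briarlake=8 Cedarfen=16 Fernhollow=27 Greywater=17 → close Fernhollow (overflow 13)
  27÷4 = 6 each, +1 to first 3
Round 3: Ashgrove=22 Briarlake=15 Cedarfen=23 Greywater=23 → close Cedarfen (overflow 17)
  23÷3 = 7 each, +1 to first 2
Round 4: Ashgrove=30 Briarlake=23 Greywater=30 → close Ashgrove (overflow 20)
  30÷2 = 15 each, +1 to first 0
Round 5: Briarlake=38 Greywater=45 → close Greywater (overflow 34)
  45÷1 = 45 each, +1 to first 0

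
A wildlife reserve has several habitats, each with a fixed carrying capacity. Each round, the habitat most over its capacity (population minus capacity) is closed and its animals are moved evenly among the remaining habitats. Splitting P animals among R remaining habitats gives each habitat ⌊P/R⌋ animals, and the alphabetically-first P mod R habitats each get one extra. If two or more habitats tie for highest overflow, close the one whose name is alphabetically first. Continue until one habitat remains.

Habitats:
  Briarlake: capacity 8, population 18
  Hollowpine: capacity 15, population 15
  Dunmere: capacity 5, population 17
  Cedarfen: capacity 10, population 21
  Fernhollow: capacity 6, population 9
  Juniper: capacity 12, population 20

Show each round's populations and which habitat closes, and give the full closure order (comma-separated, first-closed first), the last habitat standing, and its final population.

Closure order: Dunmere, Cedarfen, Briarlake, Juniper, Fernhollow
Last habitat: Hollowpine with 100 animals

Round 1: Briarlake=18 Cedarfen=21 Dunmere=17 Fernhollow=9 Hollowpine=15 Juniper=20 → close Dunmere (overflow 12)
  17÷5 = 3 each, +1 to first 2
Round 2: Briarlake=22 Cedarfen=25 Fernhollow=12 Hollowpine=18 Juniper=23 → close Cedarfen (overflow 15)
  25÷4 = 6 each, +1 to first 1
Round 3: Briarlake=29 Fernhollow=18 Hollowpine=24 Juniper=29 → close Briarlake (overflow 21)
  29÷3 = 9 each, +1 to first 2
Round 4: Fernhollow=28 Hollowpine=34 Juniper=38 → close Juniper (overflow 26)
  38÷2 = 19 each, +1 to first 0
Round 5: Fernhollow=47 Hollowpine=53 → close Fernhollow (overflow 41)
  47÷1 = 47 each, +1 to first 0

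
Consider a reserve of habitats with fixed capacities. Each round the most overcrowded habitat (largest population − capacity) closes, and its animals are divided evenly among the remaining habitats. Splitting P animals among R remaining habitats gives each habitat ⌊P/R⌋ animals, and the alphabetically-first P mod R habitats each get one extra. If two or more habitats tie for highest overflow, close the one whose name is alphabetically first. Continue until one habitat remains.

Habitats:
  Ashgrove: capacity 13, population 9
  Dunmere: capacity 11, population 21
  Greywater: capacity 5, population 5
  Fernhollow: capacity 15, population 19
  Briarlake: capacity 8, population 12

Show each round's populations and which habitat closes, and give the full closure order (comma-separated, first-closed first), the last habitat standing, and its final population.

Closure order: Dunmere, Briarlake, Fernhollow, Greywater
Last habitat: Ashgrove with 66 animals

Round 1: Ashgrove=9 Briarlake=12 Dunmere=21 Fernhollow=19 Greywater=5 → close Dunmere (overflow 10)
  21÷4 = 5 each, +1 to first 1
Round 2: Ashgrove=15 Briarlake=17 Fernhollow=24 Greywater=10 → close Briarlake (overflow 9)
  17÷3 = 5 each, +1 to first 2
Round 3: Ashgrove=21 Fernhollow=30 Greywater=15 → close Fernhollow (overflow 15)
  30÷2 = 15 each, +1 to first 0
Round 4: Ashgrove=36 Greywater=30 → close Greywater (overflow 25)
  30÷1 = 30 each, +1 to first 0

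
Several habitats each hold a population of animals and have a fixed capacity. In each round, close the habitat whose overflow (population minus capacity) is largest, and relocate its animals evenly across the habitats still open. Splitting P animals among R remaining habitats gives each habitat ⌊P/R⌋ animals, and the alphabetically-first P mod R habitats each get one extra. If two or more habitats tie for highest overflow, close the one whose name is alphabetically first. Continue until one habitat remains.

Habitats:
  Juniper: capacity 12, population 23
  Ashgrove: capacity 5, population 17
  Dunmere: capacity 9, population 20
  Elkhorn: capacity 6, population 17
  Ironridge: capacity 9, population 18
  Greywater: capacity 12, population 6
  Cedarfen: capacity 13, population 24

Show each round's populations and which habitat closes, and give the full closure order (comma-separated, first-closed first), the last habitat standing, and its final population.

Closure order: Ashgrove, Cedarfen, Dunmere, Elkhorn, Juniper, Ironridge
Last habitat: Greywater with 125 animals

Round 1: Ashgrove=17 Cedarfen=24 Dunmere=20 Elkhorn=17 Greywater=6 Ironridge=18 Juniper=23 → close Ashgrove (overflow 12)
  17÷6 = 2 each, +1 to first 5
Round 2: Cedarfen=27 Dunmere=23 Elkhorn=20 Greywater=9 Ironridge=21 Juniper=25 → close Cedarfen (overflow 14)
  27÷5 = 5 each, +1 to first 2
Round 3: Dunmere=29 Elkhorn=26 Greywater=14 Ironridge=26 Juniper=30 → close Dunmere (overflow 20)
  29÷4 = 7 each, +1 to first 1
Round 4: Elkhorn=34 Greywater=21 Ironridge=33 Juniper=37 → close Elkhorn (overflow 28)
  34÷3 = 11 each, +1 to first 1
Round 5: Greywater=33 Ironridge=44 Juniper=48 → close Juniper (overflow 36)
  48÷2 = 24 each, +1 to first 0
Round 6: Greywater=57 Ironridge=68 → close Ironridge (overflow 59)
  68÷1 = 68 each, +1 to first 0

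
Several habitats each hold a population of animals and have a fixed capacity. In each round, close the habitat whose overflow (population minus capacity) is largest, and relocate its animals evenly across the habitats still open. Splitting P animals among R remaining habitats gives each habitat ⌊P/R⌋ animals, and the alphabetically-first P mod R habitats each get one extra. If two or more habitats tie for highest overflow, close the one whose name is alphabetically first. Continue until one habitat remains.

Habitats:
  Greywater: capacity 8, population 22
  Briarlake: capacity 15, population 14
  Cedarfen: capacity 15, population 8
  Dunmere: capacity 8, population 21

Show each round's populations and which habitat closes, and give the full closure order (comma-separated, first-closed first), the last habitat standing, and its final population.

Closure order: Greywater, Dunmere, Briarlake
Last habitat: Cedarfen with 65 animals

Round 1: Briarlake=14 Cedarfen=8 Dunmere=21 Greywater=22 → close Greywater (overflow 14)
  22÷3 = 7 each, +1 to first 1
Round 2: Briarlake=22 Cedarfen=15 Dunmere=28 → close Dunmere (overflow 20)
  28÷2 = 14 each, +1 to first 0
Round 3: Briarlake=36 Cedarfen=29 → close Briarlake (overflow 21)
  36÷1 = 36 each, +1 to first 0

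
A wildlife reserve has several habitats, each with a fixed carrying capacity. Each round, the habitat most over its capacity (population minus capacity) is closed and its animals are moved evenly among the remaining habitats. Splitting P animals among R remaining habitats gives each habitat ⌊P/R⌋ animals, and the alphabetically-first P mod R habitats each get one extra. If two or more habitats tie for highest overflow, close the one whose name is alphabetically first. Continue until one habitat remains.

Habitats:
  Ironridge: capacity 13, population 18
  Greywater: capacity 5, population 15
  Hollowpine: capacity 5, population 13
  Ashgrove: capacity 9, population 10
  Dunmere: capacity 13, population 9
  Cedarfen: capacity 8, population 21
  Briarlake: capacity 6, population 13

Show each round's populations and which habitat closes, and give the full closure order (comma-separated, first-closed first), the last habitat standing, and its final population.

Round 1: Ashgrove=10 Briarlake=13 Cedarfen=21 Dunmere=9 Greywater=15 Hollowpine=13 Ironridge=18 → close Cedarfen (overflow 13)
  21÷6 = 3 each, +1 to first 3
Round 2: Ashgrove=14 Briarlake=17 Dunmere=13 Greywater=18 Hollowpine=16 Ironridge=21 → close Greywater (overflow 13)
  18÷5 = 3 each, +1 to first 3
Round 3: Ashgrove=18 Briarlake=21 Dunmere=17 Hollowpine=19 Ironridge=24 → close Briarlake (overflow 15)
  21÷4 = 5 each, +1 to first 1
Round 4: Ashgrove=24 Dunmere=22 Hollowpine=24 Ironridge=29 → close Hollowpine (overflow 19)
  24÷3 = 8 each, +1 to first 0
Round 5: Ashgrove=32 Dunmere=30 Ironridge=37 → close Ironridge (overflow 24)
  37÷2 = 18 each, +1 to first 1
Round 6: Ashgrove=51 Dunmere=48 → close Ashgrove (overflow 42)
  51÷1 = 51 each, +1 to first 0

Closure order: Cedarfen, Greywater, Briarlake, Hollowpine, Ironridge, Ashgrove
Last habitat: Dunmere with 99 animals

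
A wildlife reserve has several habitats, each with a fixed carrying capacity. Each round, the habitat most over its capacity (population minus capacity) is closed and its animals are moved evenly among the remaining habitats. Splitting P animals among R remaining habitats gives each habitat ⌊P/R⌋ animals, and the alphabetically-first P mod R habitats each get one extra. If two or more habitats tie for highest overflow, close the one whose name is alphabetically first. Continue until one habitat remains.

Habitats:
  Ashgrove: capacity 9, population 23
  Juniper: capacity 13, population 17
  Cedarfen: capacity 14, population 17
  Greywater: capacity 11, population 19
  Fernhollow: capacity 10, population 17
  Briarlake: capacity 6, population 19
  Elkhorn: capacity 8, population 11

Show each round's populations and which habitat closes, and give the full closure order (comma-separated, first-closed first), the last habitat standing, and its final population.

Round 1: Ashgrove=23 Briarlake=19 Cedarfen=17 Elkhorn=11 Fernhollow=17 Greywater=19 Juniper=17 → close Ashgrove (overflow 14)
  23÷6 = 3 each, +1 to first 5
Round 2: Briarlake=23 Cedarfen=21 Elkhorn=15 Fernhollow=21 Greywater=23 Juniper=20 → close Briarlake (overflow 17)
  23÷5 = 4 each, +1 to first 3
Round 3: Cedarfen=26 Elkhorn=20 Fernhollow=26 Greywater=27 Juniper=24 → close Fernhollow (overflow 16)
  26÷4 = 6 each, +1 to first 2
Round 4: Cedarfen=33 Elkhorn=27 Greywater=33 Juniper=30 → close Greywater (overflow 22)
  33÷3 = 11 each, +1 to first 0
Round 5: Cedarfen=44 Elkhorn=38 Juniper=41 → close Cedarfen (overflow 30)
  44÷2 = 22 each, +1 to first 0
Round 6: Elkhorn=60 Juniper=63 → close Elkhorn (overflow 52)
  60÷1 = 60 each, +1 to first 0

Closure order: Ashgrove, Briarlake, Fernhollow, Greywater, Cedarfen, Elkhorn
Last habitat: Juniper with 123 animals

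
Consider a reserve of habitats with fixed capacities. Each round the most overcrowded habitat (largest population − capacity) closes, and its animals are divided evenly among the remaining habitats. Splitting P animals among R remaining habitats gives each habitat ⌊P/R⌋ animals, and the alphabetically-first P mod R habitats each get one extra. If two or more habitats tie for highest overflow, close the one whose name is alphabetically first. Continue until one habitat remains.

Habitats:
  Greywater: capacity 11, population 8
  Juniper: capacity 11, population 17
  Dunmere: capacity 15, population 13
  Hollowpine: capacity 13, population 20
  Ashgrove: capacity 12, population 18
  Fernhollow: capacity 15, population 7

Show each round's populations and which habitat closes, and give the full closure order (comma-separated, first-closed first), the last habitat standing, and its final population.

Round 1: Ashgrove=18 Dunmere=13 Fernhollow=7 Greywater=8 Hollowpine=20 Juniper=17 → close Hollowpine (overflow 7)
  20÷5 = 4 each, +1 to first 0
Round 2: Ashgrove=22 Dunmere=17 Fernhollow=11 Greywater=12 Juniper=21 → close Ashgrove (overflow 10)
  22÷4 = 5 each, +1 to first 2
Round 3: Dunmere=23 Fernhollow=17 Greywater=17 Juniper=26 → close Juniper (overflow 15)
  26÷3 = 8 each, +1 to first 2
Round 4: Dunmere=32 Fernhollow=26 Greywater=25 → close Dunmere (overflow 17)
  32÷2 = 16 each, +1 to first 0
Round 5: Fernhollow=42 Greywater=41 → close Greywater (overflow 30)
  41÷1 = 41 each, +1 to first 0

Closure order: Hollowpine, Ashgrove, Juniper, Dunmere, Greywater
Last habitat: Fernhollow with 83 animals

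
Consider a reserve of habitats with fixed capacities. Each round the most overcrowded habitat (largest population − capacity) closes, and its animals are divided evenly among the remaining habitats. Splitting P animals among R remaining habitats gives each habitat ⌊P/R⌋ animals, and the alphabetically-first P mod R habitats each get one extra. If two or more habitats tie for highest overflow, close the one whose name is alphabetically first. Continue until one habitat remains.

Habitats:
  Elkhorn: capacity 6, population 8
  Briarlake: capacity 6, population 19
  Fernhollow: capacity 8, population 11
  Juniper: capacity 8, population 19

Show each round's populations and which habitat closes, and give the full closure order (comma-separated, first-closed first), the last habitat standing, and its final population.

Closure order: Briarlake, Juniper, Elkhorn
Last habitat: Fernhollow with 57 animals

Round 1: Briarlake=19 Elkhorn=8 Fernhollow=11 Juniper=19 → close Briarlake (overflow 13)
  19÷3 = 6 each, +1 to first 1
Round 2: Elkhorn=15 Fernhollow=17 Juniper=25 → close Juniper (overflow 17)
  25÷2 = 12 each, +1 to first 1
Round 3: Elkhorn=28 Fernhollow=29 → close Elkhorn (overflow 22)
  28÷1 = 28 each, +1 to first 0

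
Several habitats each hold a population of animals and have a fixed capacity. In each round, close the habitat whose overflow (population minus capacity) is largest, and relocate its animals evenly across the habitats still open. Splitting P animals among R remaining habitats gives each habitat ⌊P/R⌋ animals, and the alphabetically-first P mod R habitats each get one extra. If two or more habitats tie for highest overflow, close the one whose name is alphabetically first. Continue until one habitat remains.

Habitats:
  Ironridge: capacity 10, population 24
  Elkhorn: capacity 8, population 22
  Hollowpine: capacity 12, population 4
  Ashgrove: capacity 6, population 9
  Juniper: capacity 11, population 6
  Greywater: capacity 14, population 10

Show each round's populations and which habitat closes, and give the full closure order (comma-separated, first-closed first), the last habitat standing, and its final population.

Round 1: Ashgrove=9 Elkhorn=22 Greywater=10 Hollowpine=4 Ironridge=24 Juniper=6 → close Elkhorn (overflow 14)
  22÷5 = 4 each, +1 to first 2
Round 2: Ashgrove=14 Greywater=15 Hollowpine=8 Ironridge=28 Juniper=10 → close Ironridge (overflow 18)
  28÷4 = 7 each, +1 to first 0
Round 3: Ashgrove=21 Greywater=22 Hollowpine=15 Juniper=17 → close Ashgrove (overflow 15)
  21÷3 = 7 each, +1 to first 0
Round 4: Greywater=29 Hollowpine=22 Juniper=24 → close Greywater (overflow 15)
  29÷2 = 14 each, +1 to first 1
Round 5: Hollowpine=37 Juniper=38 → close Juniper (overflow 27)
  38÷1 = 38 each, +1 to first 0

Closure order: Elkhorn, Ironridge, Ashgrove, Greywater, Juniper
Last habitat: Hollowpine with 75 animals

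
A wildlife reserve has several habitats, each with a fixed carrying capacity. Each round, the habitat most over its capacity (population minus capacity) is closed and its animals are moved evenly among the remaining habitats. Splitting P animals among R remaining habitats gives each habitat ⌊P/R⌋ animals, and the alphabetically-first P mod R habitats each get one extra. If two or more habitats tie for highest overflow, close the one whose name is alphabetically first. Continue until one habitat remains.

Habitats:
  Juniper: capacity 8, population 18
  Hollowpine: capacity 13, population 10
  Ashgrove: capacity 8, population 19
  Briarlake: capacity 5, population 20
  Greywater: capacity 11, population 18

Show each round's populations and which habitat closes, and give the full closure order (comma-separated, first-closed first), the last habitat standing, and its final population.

Closure order: Briarlake, Ashgrove, Juniper, Greywater
Last habitat: Hollowpine with 85 animals

Round 1: Ashgrove=19 Briarlake=20 Greywater=18 Hollowpine=10 Juniper=18 → close Briarlake (overflow 15)
  20÷4 = 5 each, +1 to first 0
Round 2: Ashgrove=24 Greywater=23 Hollowpine=15 Juniper=23 → close Ashgrove (overflow 16)
  24÷3 = 8 each, +1 to first 0
Round 3: Greywater=31 Hollowpine=23 Juniper=31 → close Juniper (overflow 23)
  31÷2 = 15 each, +1 to first 1
Round 4: Greywater=47 Hollowpine=38 → close Greywater (overflow 36)
  47÷1 = 47 each, +1 to first 0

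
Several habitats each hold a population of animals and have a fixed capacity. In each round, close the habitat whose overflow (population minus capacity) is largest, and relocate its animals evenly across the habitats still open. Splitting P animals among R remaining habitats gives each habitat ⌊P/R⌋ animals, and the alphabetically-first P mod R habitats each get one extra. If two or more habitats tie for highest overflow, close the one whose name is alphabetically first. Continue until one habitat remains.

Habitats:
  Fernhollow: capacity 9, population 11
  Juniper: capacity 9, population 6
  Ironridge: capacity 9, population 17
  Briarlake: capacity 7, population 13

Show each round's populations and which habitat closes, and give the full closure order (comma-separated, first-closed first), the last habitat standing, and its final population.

Closure order: Ironridge, Briarlake, Fernhollow
Last habitat: Juniper with 47 animals

Round 1: Briarlake=13 Fernhollow=11 Ironridge=17 Juniper=6 → close Ironridge (overflow 8)
  17÷3 = 5 each, +1 to first 2
Round 2: Briarlake=19 Fernhollow=17 Juniper=11 → close Briarlake (overflow 12)
  19÷2 = 9 each, +1 to first 1
Round 3: Fernhollow=27 Juniper=20 → close Fernhollow (overflow 18)
  27÷1 = 27 each, +1 to first 0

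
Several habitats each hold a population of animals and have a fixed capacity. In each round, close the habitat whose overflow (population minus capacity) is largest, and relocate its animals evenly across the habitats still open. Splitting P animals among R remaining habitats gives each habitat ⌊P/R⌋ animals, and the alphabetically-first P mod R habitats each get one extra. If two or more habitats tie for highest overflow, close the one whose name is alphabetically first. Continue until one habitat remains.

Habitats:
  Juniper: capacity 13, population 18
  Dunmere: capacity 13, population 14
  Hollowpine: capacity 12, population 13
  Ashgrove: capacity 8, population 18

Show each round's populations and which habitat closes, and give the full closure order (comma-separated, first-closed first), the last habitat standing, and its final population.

Closure order: Ashgrove, Juniper, Dunmere
Last habitat: Hollowpine with 63 animals

Round 1: Ashgrove=18 Dunmere=14 Hollowpine=13 Juniper=18 → close Ashgrove (overflow 10)
  18÷3 = 6 each, +1 to first 0
Round 2: Dunmere=20 Hollowpine=19 Juniper=24 → close Juniper (overflow 11)
  24÷2 = 12 each, +1 to first 0
Round 3: Dunmere=32 Hollowpine=31 → close Dunmere (overflow 19)
  32÷1 = 32 each, +1 to first 0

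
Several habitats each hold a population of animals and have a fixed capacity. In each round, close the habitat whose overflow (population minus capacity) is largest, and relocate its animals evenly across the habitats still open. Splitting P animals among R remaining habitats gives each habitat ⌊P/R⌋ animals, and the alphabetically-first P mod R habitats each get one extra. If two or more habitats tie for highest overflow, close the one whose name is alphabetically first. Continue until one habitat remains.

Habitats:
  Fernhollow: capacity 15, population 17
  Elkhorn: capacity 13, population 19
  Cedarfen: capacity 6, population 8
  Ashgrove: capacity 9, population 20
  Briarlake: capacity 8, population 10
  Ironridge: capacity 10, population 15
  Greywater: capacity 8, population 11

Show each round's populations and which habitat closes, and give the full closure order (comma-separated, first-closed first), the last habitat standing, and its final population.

Round 1: Ashgrove=20 Briarlake=10 Cedarfen=8 Elkhorn=19 Fernhollow=17 Greywater=11 Ironridge=15 → close Ashgrove (overflow 11)
  20÷6 = 3 each, +1 to first 2
Round 2: Briarlake=14 Cedarfen=12 Elkhorn=22 Fernhollow=20 Greywater=14 Ironridge=18 → close Elkhorn (overflow 9)
  22÷5 = 4 each, +1 to first 2
Round 3: Briarlake=19 Cedarfen=17 Fernhollow=24 Greywater=18 Ironridge=22 → close Ironridge (overflow 12)
  22÷4 = 5 each, +1 to first 2
Round 4: Briarlake=25 Cedarfen=23 Fernhollow=29 Greywater=23 → close Briarlake (overflow 17)
  25÷3 = 8 each, +1 to first 1
Round 5: Cedarfen=32 Fernhollow=37 Greywater=31 → close Cedarfen (overflow 26)
  32÷2 = 16 each, +1 to first 0
Round 6: Fernhollow=53 Greywater=47 → close Greywater (overflow 39)
  47÷1 = 47 each, +1 to first 0

Closure order: Ashgrove, Elkhorn, Ironridge, Briarlake, Cedarfen, Greywater
Last habitat: Fernhollow with 100 animals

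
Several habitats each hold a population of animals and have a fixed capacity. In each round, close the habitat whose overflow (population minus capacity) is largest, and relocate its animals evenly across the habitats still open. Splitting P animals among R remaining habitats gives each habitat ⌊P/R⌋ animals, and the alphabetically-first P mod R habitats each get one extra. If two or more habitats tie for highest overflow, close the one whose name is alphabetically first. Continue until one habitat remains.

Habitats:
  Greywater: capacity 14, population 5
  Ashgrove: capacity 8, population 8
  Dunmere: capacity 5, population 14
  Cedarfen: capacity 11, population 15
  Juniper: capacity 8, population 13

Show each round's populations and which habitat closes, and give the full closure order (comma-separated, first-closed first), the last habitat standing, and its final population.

Closure order: Dunmere, Cedarfen, Juniper, Ashgrove
Last habitat: Greywater with 55 animals

Round 1: Ashgrove=8 Cedarfen=15 Dunmere=14 Greywater=5 Juniper=13 → close Dunmere (overflow 9)
  14÷4 = 3 each, +1 to first 2
Round 2: Ashgrove=12 Cedarfen=19 Greywater=8 Juniper=16 → close Cedarfen (overflow 8)
  19÷3 = 6 each, +1 to first 1
Round 3: Ashgrove=19 Greywater=14 Juniper=22 → close Juniper (overflow 14)
  22÷2 = 11 each, +1 to first 0
Round 4: Ashgrove=30 Greywater=25 → close Ashgrove (overflow 22)
  30÷1 = 30 each, +1 to first 0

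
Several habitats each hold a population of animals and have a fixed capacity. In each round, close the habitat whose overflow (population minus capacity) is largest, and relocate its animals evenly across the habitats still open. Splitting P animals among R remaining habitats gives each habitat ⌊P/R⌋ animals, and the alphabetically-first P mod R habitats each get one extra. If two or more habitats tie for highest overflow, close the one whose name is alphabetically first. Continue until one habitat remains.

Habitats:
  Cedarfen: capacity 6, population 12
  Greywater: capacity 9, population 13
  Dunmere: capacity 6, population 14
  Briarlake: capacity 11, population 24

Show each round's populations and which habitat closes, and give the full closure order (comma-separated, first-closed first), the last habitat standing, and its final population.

Closure order: Briarlake, Dunmere, Cedarfen
Last habitat: Greywater with 63 animals

Round 1: Briarlake=24 Cedarfen=12 Dunmere=14 Greywater=13 → close Briarlake (overflow 13)
  24÷3 = 8 each, +1 to first 0
Round 2: Cedarfen=20 Dunmere=22 Greywater=21 → close Dunmere (overflow 16)
  22÷2 = 11 each, +1 to first 0
Round 3: Cedarfen=31 Greywater=32 → close Cedarfen (overflow 25)
  31÷1 = 31 each, +1 to first 0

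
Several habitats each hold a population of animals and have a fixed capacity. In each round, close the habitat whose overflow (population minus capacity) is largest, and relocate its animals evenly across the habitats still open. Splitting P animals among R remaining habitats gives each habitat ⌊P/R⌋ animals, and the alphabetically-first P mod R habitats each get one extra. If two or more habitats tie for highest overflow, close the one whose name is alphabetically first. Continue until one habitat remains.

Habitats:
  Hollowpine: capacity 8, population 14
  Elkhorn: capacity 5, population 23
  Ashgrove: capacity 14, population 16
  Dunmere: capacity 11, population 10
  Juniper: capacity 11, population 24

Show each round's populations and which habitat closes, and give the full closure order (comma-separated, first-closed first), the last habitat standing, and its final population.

Closure order: Elkhorn, Juniper, Hollowpine, Ashgrove
Last habitat: Dunmere with 87 animals

Round 1: Ashgrove=16 Dunmere=10 Elkhorn=23 Hollowpine=14 Juniper=24 → close Elkhorn (overflow 18)
  23÷4 = 5 each, +1 to first 3
Round 2: Ashgrove=22 Dunmere=16 Hollowpine=20 Juniper=29 → close Juniper (overflow 18)
  29÷3 = 9 each, +1 to first 2
Round 3: Ashgrove=32 Dunmere=26 Hollowpine=29 → close Hollowpine (overflow 21)
  29÷2 = 14 each, +1 to first 1
Round 4: Ashgrove=47 Dunmere=40 → close Ashgrove (overflow 33)
  47÷1 = 47 each, +1 to first 0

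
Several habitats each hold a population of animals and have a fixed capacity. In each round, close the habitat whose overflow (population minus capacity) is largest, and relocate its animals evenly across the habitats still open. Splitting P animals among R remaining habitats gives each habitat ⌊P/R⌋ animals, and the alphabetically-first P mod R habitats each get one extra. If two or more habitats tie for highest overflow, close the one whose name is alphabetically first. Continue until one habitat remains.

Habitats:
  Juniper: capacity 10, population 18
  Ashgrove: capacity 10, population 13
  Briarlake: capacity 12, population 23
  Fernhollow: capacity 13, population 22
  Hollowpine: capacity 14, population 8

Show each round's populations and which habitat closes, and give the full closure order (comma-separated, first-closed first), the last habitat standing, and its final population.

Closure order: Briarlake, Fernhollow, Juniper, Ashgrove
Last habitat: Hollowpine with 84 animals

Round 1: Ashgrove=13 Briarlake=23 Fernhollow=22 Hollowpine=8 Juniper=18 → close Briarlake (overflow 11)
  23÷4 = 5 each, +1 to first 3
Round 2: Ashgrove=19 Fernhollow=28 Hollowpine=14 Juniper=23 → close Fernhollow (overflow 15)
  28÷3 = 9 each, +1 to first 1
Round 3: Ashgrove=29 Hollowpine=23 Juniper=32 → close Juniper (overflow 22)
  32÷2 = 16 each, +1 to first 0
Round 4: Ashgrove=45 Hollowpine=39 → close Ashgrove (overflow 35)
  45÷1 = 45 each, +1 to first 0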